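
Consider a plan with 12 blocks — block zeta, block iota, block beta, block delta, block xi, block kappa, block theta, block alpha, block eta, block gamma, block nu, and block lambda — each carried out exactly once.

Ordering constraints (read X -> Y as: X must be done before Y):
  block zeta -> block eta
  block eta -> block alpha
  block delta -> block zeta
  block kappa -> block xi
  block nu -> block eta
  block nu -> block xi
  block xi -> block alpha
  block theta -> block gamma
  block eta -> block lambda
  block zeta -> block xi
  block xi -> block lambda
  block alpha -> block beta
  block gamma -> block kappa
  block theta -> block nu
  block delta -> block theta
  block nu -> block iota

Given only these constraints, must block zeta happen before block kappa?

Nothing in the constraints links block zeta and block kappa; they are unordered relative to each other.
A valid ordering placing block kappa before block zeta exists, so the answer is no.

No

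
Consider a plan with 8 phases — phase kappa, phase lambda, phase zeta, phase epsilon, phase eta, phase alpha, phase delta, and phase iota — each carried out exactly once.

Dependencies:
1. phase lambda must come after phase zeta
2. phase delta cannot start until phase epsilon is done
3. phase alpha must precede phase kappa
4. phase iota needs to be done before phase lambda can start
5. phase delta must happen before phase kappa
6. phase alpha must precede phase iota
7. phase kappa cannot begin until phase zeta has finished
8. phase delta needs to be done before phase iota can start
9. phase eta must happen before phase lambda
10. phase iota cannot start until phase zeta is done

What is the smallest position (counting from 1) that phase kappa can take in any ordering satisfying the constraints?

Every phase that must precede phase kappa has to come before it. Tracing all chains that end at phase kappa, those phases are: phase zeta, phase epsilon, phase alpha, phase delta — 4 in total.
With 4 mandatory predecessors, the earliest phase kappa can sit is position 4+1 = 5, and placing just those 4 first achieves it.

5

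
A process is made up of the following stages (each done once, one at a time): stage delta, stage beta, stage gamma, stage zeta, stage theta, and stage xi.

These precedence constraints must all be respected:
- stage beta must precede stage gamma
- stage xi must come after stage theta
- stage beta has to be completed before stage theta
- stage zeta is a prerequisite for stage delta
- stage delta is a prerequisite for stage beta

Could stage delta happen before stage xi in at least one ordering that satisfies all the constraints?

Yes

Every valid ordering already has stage delta before stage xi (the constraints require it), so in particular at least one does.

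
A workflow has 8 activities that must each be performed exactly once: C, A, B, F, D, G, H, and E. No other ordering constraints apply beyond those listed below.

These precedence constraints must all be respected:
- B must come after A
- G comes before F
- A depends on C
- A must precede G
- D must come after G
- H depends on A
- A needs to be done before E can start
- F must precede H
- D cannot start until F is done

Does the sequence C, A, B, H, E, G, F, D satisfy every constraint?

No

In the proposed order, H appears before F.
That contradicts the constraint that F must precede H.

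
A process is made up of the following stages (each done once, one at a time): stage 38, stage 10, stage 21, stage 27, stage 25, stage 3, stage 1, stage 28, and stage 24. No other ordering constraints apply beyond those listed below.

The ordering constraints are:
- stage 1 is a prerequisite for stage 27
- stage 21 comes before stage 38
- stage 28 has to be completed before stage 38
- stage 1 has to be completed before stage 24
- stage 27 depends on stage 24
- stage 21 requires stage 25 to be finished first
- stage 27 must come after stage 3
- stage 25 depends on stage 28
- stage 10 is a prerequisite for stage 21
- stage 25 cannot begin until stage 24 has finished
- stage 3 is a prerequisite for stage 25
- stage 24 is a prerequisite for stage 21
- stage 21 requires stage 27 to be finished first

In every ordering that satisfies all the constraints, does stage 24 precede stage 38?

Yes

Chaining the stated constraints: stage 24 → stage 21 → stage 38.
That forces stage 24 before stage 38 in every valid schedule.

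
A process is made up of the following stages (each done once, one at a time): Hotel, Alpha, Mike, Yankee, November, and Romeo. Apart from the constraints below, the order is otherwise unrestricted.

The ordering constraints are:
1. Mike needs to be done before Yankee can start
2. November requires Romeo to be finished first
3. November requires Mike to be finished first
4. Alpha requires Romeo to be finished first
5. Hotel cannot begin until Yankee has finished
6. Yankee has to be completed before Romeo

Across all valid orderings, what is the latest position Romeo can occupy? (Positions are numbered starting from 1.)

The stages that are forced after Romeo, directly or by a chain of constraints, are Alpha, November. That's 2 stages.
So at least 2 stages follow Romeo, putting Romeo no later than position 4. That position is achievable by scheduling everything else first.

4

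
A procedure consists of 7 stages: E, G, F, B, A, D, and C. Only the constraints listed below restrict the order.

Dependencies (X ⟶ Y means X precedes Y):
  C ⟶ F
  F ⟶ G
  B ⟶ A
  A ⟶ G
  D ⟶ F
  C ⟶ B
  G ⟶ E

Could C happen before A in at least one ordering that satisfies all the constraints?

C is actually forced before A by the constraints, so certainly some valid ordering has C first.

Yes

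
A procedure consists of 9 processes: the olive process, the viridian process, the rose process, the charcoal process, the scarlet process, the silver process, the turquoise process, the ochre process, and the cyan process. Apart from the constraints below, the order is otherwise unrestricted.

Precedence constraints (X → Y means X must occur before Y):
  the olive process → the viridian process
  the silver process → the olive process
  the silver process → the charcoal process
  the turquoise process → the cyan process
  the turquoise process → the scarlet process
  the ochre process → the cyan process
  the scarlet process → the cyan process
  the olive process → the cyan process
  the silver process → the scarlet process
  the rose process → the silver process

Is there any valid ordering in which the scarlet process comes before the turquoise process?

The constraints give a chain the turquoise process → the scarlet process, which forces the turquoise process before the scarlet process.
So no valid ordering can have the scarlet process before the turquoise process.

No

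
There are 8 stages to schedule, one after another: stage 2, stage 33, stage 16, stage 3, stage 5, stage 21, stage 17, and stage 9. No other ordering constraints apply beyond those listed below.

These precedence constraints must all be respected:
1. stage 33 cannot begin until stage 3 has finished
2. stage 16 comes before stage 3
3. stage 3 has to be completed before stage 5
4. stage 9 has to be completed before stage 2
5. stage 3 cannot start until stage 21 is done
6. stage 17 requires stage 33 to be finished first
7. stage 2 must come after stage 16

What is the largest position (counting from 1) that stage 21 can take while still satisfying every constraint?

4

The stages that are forced after stage 21, directly or by a chain of constraints, are stage 33, stage 3, stage 5, stage 17. That's 4 stages.
So at least 4 stages follow stage 21, putting stage 21 no later than position 4. That position is achievable by scheduling everything else first.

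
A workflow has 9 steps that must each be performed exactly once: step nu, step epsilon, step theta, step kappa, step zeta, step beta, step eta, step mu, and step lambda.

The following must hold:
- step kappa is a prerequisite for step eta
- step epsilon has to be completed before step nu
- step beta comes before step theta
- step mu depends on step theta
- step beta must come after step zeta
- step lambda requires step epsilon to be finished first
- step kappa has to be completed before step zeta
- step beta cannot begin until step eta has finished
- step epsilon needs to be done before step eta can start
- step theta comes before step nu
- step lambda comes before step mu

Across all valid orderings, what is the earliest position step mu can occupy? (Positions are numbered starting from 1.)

8

Working backwards through the constraints from step mu, its full set of required predecessors is step epsilon, step theta, step kappa, step zeta, step beta, step eta, step lambda — 7 of them.
So at minimum 7 steps come before step mu, putting step mu no earlier than position 8. That position is achievable by scheduling exactly those predecessors first.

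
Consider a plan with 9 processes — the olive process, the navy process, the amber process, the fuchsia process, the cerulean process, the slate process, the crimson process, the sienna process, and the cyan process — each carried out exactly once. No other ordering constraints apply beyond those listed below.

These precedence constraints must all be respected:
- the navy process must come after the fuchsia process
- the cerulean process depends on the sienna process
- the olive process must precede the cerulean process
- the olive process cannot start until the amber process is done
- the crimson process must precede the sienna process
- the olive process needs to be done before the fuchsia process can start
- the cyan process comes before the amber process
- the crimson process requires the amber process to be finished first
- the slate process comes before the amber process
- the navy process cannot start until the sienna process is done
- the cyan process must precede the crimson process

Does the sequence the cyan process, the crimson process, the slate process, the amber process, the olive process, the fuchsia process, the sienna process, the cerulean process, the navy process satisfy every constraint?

No

In the proposed order, the crimson process appears before the amber process.
But one of the constraints requires the amber process before the crimson process, so this ordering violates it.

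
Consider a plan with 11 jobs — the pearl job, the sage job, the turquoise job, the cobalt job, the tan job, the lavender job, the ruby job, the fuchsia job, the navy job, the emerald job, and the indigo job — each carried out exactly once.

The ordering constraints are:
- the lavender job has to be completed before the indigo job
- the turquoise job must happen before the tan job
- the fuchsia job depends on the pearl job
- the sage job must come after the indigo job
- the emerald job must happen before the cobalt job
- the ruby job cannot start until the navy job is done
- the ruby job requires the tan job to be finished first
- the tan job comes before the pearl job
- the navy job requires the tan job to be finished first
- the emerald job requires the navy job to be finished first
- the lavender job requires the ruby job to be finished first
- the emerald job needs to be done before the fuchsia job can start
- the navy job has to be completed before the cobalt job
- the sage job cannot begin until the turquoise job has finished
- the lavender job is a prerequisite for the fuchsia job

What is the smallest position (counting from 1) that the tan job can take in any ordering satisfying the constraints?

2

Working backwards through the constraints from the tan job, its only required predecessor is the turquoise job.
With 1 mandatory predecessor, the earliest the tan job can sit is position 1+1 = 2, and placing just that one first achieves it.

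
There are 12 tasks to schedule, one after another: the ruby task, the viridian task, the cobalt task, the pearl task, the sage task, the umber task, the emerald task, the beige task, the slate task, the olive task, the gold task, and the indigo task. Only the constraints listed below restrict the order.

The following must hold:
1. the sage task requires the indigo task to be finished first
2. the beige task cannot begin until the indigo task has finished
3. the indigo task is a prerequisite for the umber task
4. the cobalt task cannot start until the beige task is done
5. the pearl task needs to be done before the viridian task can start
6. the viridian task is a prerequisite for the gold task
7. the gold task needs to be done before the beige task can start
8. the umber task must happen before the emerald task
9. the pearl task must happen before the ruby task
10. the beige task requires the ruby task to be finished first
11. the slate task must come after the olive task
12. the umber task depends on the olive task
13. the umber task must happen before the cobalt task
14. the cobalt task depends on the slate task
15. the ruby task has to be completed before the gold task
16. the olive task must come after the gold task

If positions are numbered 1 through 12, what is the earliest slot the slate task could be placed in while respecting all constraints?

6

Every task that must precede the slate task has to come before it. Tracing all chains that end at the slate task, those tasks are: the ruby task, the viridian task, the pearl task, the olive task, the gold task — 5 in total.
So at minimum 5 tasks come before the slate task, putting the slate task no earlier than position 6. That position is achievable by scheduling exactly those predecessors first.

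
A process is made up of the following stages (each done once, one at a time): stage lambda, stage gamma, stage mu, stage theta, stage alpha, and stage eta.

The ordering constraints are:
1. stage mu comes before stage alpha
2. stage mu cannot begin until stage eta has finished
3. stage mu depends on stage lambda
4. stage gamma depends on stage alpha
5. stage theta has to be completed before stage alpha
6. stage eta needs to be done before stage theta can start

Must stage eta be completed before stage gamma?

Yes

There is a constraint chain stage eta → stage mu → stage alpha → stage gamma.
Hence stage eta necessarily comes before stage gamma.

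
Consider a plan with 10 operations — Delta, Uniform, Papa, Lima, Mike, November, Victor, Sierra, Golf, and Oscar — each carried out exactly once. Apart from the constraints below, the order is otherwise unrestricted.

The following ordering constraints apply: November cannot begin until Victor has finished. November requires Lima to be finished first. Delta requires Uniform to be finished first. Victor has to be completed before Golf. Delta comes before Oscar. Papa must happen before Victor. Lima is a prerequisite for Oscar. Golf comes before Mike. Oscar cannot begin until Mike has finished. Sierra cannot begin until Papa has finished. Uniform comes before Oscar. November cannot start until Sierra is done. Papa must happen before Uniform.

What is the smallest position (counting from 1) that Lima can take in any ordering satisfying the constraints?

No constraint forces any other operation before Lima, so it can be placed first.

1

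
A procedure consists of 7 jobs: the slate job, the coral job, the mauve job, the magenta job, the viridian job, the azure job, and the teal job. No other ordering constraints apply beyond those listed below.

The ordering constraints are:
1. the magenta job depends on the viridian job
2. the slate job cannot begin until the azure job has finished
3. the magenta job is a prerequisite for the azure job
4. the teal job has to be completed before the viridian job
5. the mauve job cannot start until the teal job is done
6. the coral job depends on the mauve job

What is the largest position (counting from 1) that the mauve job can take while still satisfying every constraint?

The only job forced after the mauve job (directly or by a chain) is the coral job.
So at least 1 job follows the mauve job, putting the mauve job no later than position 6. That position is achievable by scheduling everything else first.

6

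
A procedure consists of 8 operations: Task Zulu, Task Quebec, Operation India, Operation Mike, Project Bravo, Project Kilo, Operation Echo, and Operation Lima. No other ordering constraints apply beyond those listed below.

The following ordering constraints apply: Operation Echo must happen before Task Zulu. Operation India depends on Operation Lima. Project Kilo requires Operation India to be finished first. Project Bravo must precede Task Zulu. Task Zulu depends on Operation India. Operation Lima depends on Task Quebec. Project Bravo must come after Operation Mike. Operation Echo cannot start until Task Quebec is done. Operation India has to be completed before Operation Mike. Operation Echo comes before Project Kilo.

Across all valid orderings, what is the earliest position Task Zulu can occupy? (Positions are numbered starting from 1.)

Every operation that must precede Task Zulu has to come before it. Tracing all chains that end at Task Zulu, those operations are: Task Quebec, Operation India, Operation Mike, Project Bravo, Operation Echo, Operation Lima — 6 in total.
So at minimum 6 operations come before Task Zulu, putting Task Zulu no earlier than position 7. That position is achievable by scheduling exactly those predecessors first.

7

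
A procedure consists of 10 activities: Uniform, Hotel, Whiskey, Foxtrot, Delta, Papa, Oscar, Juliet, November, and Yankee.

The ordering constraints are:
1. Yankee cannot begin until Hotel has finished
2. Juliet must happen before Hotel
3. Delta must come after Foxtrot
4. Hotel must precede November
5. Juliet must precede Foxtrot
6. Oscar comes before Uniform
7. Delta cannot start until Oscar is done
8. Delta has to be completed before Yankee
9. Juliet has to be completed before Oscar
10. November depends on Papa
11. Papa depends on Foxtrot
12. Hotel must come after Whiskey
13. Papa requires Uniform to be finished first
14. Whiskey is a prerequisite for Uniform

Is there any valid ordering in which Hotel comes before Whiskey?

There is a dependency chain Whiskey → Hotel, so Hotel always comes after Whiskey.
Hence Hotel can never be scheduled before Whiskey.

No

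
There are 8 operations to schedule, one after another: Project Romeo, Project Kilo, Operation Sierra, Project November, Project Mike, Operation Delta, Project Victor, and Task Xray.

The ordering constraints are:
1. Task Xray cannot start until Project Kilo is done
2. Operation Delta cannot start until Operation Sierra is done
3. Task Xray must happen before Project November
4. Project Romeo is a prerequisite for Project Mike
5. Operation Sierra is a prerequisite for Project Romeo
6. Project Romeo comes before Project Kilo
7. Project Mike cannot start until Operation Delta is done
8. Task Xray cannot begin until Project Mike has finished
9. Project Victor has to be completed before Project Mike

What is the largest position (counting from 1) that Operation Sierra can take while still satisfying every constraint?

2

Every operation that must follow Operation Sierra has to come after it. Tracing all chains starting from Operation Sierra, those operations are: Project Romeo, Project Kilo, Project November, Project Mike, Operation Delta, Task Xray — 6 in total.
So at least 6 operations follow Operation Sierra, putting Operation Sierra no later than position 2. That position is achievable by scheduling everything else first.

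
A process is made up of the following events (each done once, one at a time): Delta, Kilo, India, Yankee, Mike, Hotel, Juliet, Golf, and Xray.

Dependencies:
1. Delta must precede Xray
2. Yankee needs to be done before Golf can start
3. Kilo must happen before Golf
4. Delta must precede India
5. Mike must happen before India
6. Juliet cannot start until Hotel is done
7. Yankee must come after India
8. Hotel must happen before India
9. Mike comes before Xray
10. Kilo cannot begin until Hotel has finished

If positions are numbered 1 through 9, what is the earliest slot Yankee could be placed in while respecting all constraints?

Working backwards through the constraints from Yankee, its full set of required predecessors is Delta, India, Mike, Hotel — 4 of them.
With 4 mandatory predecessors, the earliest Yankee can sit is position 4+1 = 5, and placing just those 4 first achieves it.

5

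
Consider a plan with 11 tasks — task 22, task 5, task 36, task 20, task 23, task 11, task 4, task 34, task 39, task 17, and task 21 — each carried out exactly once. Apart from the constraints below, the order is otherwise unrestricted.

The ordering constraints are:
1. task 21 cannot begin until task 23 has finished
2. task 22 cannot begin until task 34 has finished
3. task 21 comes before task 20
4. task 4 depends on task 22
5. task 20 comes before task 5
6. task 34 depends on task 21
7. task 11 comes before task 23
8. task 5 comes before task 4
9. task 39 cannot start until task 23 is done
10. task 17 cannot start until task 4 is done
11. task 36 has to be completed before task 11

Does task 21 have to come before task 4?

Yes

There is a constraint chain task 21 → task 20 → task 5 → task 4.
So task 21 must precede task 4 in any valid ordering.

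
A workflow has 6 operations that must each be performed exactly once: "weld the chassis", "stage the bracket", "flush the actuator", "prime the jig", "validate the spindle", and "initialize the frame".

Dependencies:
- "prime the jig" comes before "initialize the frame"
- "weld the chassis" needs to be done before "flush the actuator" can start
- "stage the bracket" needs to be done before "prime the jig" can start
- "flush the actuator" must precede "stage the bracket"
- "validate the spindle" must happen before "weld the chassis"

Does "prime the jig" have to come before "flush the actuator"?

No

The constraints actually force "flush the actuator" before "prime the jig" (via "flush the actuator" → "stage the bracket" → "prime the jig"), not the other way around.
So "prime the jig" never precedes "flush the actuator".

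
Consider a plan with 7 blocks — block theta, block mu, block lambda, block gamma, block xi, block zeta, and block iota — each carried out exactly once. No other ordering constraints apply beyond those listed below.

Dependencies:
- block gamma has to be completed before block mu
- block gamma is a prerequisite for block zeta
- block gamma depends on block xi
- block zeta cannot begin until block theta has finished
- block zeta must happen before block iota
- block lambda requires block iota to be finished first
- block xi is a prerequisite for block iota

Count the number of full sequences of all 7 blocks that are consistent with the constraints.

The blocks with no prerequisites are block theta, block xi; any of them can be placed first.
Counting all ways to extend the partial order to a total order gives 13.

13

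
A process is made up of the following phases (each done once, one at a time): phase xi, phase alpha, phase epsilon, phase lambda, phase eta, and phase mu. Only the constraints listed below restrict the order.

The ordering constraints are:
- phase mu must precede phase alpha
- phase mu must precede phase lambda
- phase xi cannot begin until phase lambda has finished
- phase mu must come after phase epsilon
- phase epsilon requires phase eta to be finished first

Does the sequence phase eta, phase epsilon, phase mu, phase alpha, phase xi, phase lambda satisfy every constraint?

No

The sequence places phase xi ahead of phase lambda.
That contradicts the constraint that phase lambda must precede phase xi.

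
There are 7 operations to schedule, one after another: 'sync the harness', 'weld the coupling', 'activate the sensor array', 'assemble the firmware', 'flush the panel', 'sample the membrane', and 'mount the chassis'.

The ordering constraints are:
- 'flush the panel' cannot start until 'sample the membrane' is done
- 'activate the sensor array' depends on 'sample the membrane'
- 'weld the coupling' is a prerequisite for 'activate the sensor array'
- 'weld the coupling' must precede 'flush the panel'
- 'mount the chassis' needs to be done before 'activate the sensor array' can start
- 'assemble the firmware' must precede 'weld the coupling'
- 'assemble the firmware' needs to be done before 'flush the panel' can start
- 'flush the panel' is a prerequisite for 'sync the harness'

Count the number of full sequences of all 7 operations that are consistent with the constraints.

The operations with no prerequisites are 'assemble the firmware', 'sample the membrane', 'mount the chassis'; any of them can be placed first.
Enumerating by repeatedly choosing an available operation (one whose prerequisites are all placed) gives 45 distinct complete orderings.

45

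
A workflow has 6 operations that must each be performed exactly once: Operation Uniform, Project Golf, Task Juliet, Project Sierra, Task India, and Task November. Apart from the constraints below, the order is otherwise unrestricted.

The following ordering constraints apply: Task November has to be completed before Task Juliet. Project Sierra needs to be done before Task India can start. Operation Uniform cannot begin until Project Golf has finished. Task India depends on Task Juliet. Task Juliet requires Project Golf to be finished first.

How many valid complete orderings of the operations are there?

The operations with no prerequisites are Project Golf, Project Sierra, Task November; any of them can be placed first.
Counting all ways to extend the partial order to a total order gives 33.

33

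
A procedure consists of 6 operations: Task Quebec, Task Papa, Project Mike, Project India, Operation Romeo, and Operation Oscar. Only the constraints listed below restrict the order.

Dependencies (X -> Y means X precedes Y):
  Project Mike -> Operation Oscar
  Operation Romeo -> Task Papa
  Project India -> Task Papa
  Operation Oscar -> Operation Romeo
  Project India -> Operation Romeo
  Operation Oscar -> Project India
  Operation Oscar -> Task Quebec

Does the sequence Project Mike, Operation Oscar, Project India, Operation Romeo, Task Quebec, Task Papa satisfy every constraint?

Checking each listed constraint against this order: for instance, Operation Oscar is in position 2 and Task Quebec in position 5, so that constraint holds — and the remaining constraints check out the same way.

Yes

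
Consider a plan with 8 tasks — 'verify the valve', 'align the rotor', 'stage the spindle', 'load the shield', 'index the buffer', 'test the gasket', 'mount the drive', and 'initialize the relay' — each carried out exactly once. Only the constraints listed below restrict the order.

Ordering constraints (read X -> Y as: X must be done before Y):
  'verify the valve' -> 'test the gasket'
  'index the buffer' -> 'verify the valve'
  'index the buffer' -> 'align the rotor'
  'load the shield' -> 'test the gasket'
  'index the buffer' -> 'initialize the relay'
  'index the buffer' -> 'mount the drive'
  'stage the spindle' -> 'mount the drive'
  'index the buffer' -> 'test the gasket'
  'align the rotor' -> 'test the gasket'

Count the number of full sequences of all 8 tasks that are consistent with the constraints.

1010

The tasks with no prerequisites are 'stage the spindle', 'load the shield', 'index the buffer'; any of them can be placed first.
Systematically extending each partial ordering one task at a time and counting, there are 1010 complete orderings.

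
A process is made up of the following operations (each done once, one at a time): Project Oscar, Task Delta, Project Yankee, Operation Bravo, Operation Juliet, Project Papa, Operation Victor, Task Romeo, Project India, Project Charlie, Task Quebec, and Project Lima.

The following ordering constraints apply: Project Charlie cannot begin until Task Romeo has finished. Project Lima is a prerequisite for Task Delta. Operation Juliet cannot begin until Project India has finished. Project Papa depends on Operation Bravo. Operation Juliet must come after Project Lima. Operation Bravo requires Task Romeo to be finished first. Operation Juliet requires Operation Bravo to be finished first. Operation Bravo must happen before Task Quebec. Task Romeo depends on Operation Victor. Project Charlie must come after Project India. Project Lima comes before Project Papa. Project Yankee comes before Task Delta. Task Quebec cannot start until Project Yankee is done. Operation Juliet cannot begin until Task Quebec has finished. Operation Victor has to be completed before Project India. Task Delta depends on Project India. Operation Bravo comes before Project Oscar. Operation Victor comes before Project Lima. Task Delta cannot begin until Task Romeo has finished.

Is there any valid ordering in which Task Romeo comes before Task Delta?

Yes

The constraints force Task Romeo before Task Delta, so yes — every valid ordering has Task Romeo earlier.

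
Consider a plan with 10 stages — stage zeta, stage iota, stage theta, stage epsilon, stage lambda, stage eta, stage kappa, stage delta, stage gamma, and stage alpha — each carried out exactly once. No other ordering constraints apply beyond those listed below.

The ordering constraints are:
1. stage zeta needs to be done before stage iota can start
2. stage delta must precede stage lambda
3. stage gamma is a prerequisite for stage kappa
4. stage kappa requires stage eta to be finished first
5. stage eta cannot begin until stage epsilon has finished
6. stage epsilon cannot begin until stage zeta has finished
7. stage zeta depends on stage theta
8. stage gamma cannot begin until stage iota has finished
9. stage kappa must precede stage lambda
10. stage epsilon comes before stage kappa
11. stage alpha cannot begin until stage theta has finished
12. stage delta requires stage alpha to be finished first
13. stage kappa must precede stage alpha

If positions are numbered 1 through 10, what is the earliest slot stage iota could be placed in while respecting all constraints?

Every stage that must precede stage iota has to come before it. Tracing all chains that end at stage iota, those stages are: stage zeta, stage theta — 2 in total.
So at minimum 2 stages come before stage iota, putting stage iota no earlier than position 3. That position is achievable by scheduling exactly those predecessors first.

3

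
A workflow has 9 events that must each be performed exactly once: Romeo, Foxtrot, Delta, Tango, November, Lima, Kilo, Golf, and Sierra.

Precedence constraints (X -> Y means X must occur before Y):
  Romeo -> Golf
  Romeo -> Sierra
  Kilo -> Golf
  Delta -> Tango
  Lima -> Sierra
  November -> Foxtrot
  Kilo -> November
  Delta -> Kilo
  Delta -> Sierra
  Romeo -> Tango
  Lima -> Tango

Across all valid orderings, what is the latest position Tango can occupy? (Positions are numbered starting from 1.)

9

Nothing depends on Tango, so it can be the final event, position 9.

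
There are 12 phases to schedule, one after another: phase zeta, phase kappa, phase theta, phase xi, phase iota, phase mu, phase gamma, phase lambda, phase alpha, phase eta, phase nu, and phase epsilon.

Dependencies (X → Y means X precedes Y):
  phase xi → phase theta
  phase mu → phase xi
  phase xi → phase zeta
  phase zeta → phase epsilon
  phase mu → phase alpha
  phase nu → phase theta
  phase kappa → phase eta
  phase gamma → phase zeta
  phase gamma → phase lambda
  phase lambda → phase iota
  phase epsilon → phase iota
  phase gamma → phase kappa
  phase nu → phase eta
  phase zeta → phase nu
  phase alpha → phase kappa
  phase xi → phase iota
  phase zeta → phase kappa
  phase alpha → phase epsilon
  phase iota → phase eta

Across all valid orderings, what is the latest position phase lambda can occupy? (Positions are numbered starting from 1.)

10

Following every chain forward from phase lambda, the phases that must come later are phase iota, phase eta — 2 of them.
With 2 mandatory successors out of 12 phases total, the latest slot for phase lambda is 12−2 = 10, and it's reachable by doing all non-successors before phase lambda.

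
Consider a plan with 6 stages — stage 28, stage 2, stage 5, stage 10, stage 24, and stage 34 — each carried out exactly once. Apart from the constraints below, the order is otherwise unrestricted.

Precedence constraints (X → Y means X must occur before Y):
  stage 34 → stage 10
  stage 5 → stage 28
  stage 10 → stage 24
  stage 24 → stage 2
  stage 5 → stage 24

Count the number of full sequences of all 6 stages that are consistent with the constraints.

12

2 stages have no prerequisites (stage 5, stage 34), so any of them could come first.
Counting all ways to extend the partial order to a total order gives 12.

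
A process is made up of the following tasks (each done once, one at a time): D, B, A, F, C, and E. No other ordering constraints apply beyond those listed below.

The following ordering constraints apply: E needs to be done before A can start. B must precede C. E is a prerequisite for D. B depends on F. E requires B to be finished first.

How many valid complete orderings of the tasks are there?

Only F has no prerequisites, so it must go first.
Counting all ways to extend the partial order to a total order gives 8.

8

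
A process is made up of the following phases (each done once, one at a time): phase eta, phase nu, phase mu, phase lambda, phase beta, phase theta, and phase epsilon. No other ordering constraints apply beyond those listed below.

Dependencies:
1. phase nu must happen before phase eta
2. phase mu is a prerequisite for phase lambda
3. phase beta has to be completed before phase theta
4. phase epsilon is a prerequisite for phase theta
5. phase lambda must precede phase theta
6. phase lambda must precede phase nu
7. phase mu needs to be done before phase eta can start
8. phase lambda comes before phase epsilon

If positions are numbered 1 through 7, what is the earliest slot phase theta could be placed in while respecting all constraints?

5

Every phase that must precede phase theta has to come before it. Tracing all chains that end at phase theta, those phases are: phase mu, phase lambda, phase beta, phase epsilon — 4 in total.
So at minimum 4 phases come before phase theta, putting phase theta no earlier than position 5. That position is achievable by scheduling exactly those predecessors first.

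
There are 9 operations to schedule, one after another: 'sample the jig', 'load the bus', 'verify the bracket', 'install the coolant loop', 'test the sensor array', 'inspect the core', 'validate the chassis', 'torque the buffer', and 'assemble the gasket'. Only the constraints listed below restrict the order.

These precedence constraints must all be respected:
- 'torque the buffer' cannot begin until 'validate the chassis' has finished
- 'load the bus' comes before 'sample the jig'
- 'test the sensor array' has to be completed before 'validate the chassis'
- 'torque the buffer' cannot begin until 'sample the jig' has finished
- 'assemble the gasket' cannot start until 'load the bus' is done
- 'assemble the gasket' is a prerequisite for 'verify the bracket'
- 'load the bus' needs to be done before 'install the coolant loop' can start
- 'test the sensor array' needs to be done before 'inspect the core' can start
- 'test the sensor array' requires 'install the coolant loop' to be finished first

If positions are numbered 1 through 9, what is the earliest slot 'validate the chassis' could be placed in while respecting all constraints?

The operations that are forced before 'validate the chassis', directly or transitively, are 'load the bus', 'install the coolant loop', 'test the sensor array'. That's 3 operations.
So at minimum 3 operations come before 'validate the chassis', putting 'validate the chassis' no earlier than position 4. That position is achievable by scheduling exactly those predecessors first.

4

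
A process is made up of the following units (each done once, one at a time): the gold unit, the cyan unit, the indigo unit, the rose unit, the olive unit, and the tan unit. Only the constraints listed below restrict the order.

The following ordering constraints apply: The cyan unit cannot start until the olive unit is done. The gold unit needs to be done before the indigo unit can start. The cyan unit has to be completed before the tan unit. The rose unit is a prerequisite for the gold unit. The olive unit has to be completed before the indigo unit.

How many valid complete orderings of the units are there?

19

The units with no prerequisites are the rose unit, the olive unit; any of them can be placed first.
Systematically extending each partial ordering one unit at a time and counting, there are 19 complete orderings.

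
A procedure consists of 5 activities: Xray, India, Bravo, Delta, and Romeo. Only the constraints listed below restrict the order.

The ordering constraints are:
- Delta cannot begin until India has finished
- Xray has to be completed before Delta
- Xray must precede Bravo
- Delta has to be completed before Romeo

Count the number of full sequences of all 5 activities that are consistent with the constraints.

7

The activities with no prerequisites are Xray, India; any of them can be placed first.
Enumerating by repeatedly choosing an available activity (one whose prerequisites are all placed) gives 7 distinct complete orderings.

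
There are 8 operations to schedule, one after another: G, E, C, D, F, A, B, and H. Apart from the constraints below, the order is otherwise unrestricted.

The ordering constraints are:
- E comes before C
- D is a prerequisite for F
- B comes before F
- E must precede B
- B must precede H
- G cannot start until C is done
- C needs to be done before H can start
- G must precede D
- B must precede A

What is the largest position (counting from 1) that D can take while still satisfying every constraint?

7

Following the constraints forward from D, its only required successor is F.
With 1 mandatory successor out of 8 operations total, the latest slot for D is 8−1 = 7, and it's reachable by doing all non-successors before D.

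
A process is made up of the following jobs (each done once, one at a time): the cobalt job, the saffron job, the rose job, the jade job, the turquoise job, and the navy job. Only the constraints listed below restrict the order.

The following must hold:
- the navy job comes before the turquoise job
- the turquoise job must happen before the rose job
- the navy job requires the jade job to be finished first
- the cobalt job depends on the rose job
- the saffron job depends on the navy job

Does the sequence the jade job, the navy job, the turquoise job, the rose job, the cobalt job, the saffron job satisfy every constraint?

Going through the constraints one by one, each required predecessor appears earlier in the sequence than its dependent — e.g. the navy job (position 2) is before the saffron job (position 6), as required.

Yes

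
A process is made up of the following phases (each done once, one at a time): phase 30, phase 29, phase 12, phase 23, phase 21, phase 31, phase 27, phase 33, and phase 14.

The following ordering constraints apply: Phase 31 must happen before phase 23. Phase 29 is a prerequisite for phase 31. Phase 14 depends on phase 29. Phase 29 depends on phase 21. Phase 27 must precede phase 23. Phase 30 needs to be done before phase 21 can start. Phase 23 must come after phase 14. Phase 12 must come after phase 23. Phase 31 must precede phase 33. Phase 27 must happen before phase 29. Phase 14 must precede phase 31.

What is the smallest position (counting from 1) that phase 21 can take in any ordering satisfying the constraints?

2

The only phase forced before phase 21 (directly or transitively) is phase 30.
With 1 mandatory predecessor, the earliest phase 21 can sit is position 1+1 = 2, and placing just that one first achieves it.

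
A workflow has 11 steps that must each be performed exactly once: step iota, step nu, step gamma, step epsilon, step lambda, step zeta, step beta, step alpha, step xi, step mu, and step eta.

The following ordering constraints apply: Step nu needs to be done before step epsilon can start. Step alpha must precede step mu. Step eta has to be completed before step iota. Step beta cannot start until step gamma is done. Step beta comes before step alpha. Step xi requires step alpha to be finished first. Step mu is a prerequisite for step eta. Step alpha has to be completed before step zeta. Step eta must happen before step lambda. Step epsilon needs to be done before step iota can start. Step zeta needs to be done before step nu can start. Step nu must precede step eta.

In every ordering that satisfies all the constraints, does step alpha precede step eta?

Tracing the constraints gives a chain: step alpha → step mu → step eta.
So step alpha must precede step eta in any valid ordering.

Yes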